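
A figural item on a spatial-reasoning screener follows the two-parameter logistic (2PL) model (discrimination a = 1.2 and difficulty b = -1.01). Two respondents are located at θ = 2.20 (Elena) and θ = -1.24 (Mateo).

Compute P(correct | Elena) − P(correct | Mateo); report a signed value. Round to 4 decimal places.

P(θ) = 1 / (1 + exp(−a(θ − b)))
P(Elena) = 0.9792  [exponent 3.8520]
P(Mateo) = 0.4314  [exponent -0.2760]
Difference = 0.9792 − 0.4314 = 0.5478

0.5478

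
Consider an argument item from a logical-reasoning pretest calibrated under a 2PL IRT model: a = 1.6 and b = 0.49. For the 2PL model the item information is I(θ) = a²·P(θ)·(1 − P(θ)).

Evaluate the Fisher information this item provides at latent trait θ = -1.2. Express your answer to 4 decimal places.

0.1505

P = 1/(1+e^{2.7040}) = 0.0627
P(1−P) = 0.0627 × 0.9373 = 0.0588
I = a² × P(1−P) = 1.6² × 0.0588 = 0.15053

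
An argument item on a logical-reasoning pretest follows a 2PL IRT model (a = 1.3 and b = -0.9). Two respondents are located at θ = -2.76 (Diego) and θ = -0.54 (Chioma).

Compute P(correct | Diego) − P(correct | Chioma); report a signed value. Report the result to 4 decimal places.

P(θ) = 1 / (1 + exp(−a(θ − b)))
P(Diego) = 0.0818  [exponent -2.4180]
P(Chioma) = 0.6149  [exponent 0.4680]
Difference = 0.0818 − 0.6149 = -0.5331

-0.5331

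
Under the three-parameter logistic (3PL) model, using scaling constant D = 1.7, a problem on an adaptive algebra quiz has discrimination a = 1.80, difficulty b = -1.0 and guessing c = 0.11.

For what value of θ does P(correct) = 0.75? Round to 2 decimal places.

-0.69

P(θ) = c + (1 − c) · 1 / (1 + exp(−D·a(θ − b)))
Remove guessing floor: (0.75 − 0.11)/(1 − 0.11) = 0.7191
logit = ln(0.7191/0.2809) = 0.9400
θ = b + logit/(1.7·a) = -1.0 + 0.9400/3.0600 = -0.6928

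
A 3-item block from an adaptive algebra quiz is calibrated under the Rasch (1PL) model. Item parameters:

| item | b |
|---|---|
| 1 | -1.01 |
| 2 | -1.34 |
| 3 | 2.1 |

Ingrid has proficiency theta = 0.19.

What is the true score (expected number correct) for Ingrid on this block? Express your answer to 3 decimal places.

P(theta) = 1 / (1 + exp(−(theta − b)))
P_1 = 1/(1+e^{-1.2000}) = 0.7685
P_2 = 1/(1+e^{-1.5300}) = 0.8220
P_3 = 1/(1+e^{1.9100}) = 0.1290
E[score] = 0.7685 + 0.8220 + 0.1290 = 1.7195

1.720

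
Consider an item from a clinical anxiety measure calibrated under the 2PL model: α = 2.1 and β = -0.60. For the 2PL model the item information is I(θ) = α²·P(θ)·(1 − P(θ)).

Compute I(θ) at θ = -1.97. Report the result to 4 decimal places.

0.2225

P = 1/(1+e^{2.8770}) = 0.0533
P(1−P) = 0.0533 × 0.9467 = 0.0505
I = α² × P(1−P) = 2.1² × 0.0505 = 0.22253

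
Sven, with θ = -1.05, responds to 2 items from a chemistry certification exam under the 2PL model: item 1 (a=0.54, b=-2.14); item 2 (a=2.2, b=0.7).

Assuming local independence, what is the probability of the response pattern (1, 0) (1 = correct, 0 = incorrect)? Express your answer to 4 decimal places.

0.6296

P(θ) = 1 / (1 + exp(−a(θ − b)))
P_1 = 1/(1+e^{-0.5886}) = 0.6430
P_2 = 1/(1+e^{3.8500}) = 0.0208
L = P_1 × (1−P_2) = 0.6430 × 0.9792 = 0.62965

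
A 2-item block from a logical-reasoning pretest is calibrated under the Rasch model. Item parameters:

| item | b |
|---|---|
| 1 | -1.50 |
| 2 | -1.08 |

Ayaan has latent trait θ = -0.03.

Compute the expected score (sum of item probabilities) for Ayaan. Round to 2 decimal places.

1.55

P(θ) = 1 / (1 + exp(−(θ − b)))
P_1 = 1/(1+e^{-1.4700}) = 0.8131
P_2 = 1/(1+e^{-1.0500}) = 0.7408
E[score] = 0.8131 + 0.7408 = 1.5538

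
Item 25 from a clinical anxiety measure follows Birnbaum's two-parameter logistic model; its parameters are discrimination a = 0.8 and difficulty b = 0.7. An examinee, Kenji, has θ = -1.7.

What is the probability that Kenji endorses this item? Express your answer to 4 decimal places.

P(θ) = 1 / (1 + exp(−a(θ − b)))
Exponent: 0.8 × (-1.7 − 0.7) = -1.9200
1/(1 + e^{1.9200}) = 0.1279

0.1279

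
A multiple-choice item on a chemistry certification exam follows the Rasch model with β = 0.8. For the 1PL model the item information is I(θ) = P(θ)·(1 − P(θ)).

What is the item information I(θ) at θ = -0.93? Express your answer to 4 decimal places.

0.1279

P = 1/(1+e^{1.7300}) = 0.1506
P(1−P) = 0.1506 × 0.8494 = 0.1279
I = P(1−P) = 0.12791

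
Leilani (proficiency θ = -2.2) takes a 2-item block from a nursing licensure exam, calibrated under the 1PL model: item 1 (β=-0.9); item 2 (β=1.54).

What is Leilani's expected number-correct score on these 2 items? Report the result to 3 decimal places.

0.237

P(θ) = 1 / (1 + exp(−(θ − β)))
P_1 = 1/(1+e^{1.3000}) = 0.2142
P_2 = 1/(1+e^{3.7400}) = 0.0232
E[score] = 0.2142 + 0.0232 = 0.2374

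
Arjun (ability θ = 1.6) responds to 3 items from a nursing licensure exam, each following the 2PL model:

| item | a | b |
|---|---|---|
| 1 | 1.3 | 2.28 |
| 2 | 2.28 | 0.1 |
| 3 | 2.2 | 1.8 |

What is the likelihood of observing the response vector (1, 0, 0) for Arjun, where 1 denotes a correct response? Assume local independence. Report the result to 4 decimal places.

0.0056

P(θ) = 1 / (1 + exp(−a(θ − b)))
P_1 = 1/(1+e^{0.8840}) = 0.2923
P_2 = 1/(1+e^{-3.4200}) = 0.9683
P_3 = 1/(1+e^{0.4400}) = 0.3917
L = P_1 × (1−P_2) × (1−P_3) = 0.2923 × 0.0317 × 0.6083 = 0.00563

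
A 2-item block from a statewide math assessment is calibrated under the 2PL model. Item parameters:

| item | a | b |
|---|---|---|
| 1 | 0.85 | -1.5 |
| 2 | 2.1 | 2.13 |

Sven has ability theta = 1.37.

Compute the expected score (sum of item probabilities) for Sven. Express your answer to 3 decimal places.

P(theta) = 1 / (1 + exp(−a(theta − b)))
P_1 = 1/(1+e^{-2.4395}) = 0.9198
P_2 = 1/(1+e^{1.5960}) = 0.1685
E[score] = 0.9198 + 0.1685 = 1.0883

1.088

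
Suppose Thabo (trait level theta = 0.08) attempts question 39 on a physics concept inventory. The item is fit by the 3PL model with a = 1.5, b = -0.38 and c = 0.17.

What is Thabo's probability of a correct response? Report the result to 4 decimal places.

0.7228

P(theta) = c + (1 − c) · 1 / (1 + exp(−a(theta − b)))
Exponent: 1.5 × (0.08 − (-0.38)) = 0.6900
1/(1 + e^{-0.6900}) = 0.6660
P = 0.17 + 0.83 × 0.6660 = 0.7228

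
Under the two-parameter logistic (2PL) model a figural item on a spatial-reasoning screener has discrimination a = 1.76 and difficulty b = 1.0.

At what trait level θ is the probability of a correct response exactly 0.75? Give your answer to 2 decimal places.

P(θ) = 1 / (1 + exp(−a(θ − b)))
logit = ln(0.7500/0.2500) = 1.0986
θ = b + logit/(a) = 1.0 + 1.0986/1.7600 = 1.6242

1.62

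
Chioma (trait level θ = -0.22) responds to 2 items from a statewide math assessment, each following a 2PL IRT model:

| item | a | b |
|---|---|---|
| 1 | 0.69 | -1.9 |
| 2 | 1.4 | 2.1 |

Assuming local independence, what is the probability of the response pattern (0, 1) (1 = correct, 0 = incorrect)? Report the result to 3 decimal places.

0.009

P(θ) = 1 / (1 + exp(−a(θ − b)))
P_1 = 1/(1+e^{-1.1592}) = 0.7612
P_2 = 1/(1+e^{3.2480}) = 0.0374
L = (1−P_1) × P_2 = 0.2388 × 0.0374 = 0.00893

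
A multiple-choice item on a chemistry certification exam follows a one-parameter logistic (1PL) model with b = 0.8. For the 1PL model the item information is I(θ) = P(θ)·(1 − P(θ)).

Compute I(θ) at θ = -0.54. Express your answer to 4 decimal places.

P = 1/(1+e^{1.3400}) = 0.2075
P(1−P) = 0.2075 × 0.7925 = 0.1644
I = P(1−P) = 0.16445

0.1644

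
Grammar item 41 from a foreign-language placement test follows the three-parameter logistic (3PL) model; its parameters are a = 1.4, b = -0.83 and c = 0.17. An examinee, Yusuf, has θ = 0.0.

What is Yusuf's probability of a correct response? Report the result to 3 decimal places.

0.802

P(θ) = c + (1 − c) · 1 / (1 + exp(−a(θ − b)))
Exponent: 1.4 × (0.0 − (-0.83)) = 1.1620
1/(1 + e^{-1.1620}) = 0.7617
P = 0.17 + 0.83 × 0.7617 = 0.8022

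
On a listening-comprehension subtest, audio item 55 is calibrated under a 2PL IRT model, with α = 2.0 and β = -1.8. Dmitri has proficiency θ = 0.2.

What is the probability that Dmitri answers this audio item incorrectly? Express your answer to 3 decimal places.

0.018

P(θ) = 1 / (1 + exp(−α(θ − β)))
Exponent: 2.0 × (0.2 − (-1.8)) = 4.0000
1/(1 + e^{-4.0000}) = 0.9820
P(incorrect) = 1 − 0.9820 = 0.0180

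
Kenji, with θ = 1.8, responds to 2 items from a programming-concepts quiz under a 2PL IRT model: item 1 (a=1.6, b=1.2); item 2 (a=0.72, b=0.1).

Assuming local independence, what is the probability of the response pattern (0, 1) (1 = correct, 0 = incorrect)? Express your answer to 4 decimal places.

0.2140

P(θ) = 1 / (1 + exp(−a(θ − b)))
P_1 = 1/(1+e^{-0.9600}) = 0.7231
P_2 = 1/(1+e^{-1.2240}) = 0.7728
L = (1−P_1) × P_2 = 0.2769 × 0.7728 = 0.21396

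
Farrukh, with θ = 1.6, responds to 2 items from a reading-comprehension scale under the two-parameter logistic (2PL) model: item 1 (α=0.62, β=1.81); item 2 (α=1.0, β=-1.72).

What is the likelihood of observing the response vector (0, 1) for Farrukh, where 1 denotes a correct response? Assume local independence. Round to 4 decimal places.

P(θ) = 1 / (1 + exp(−α(θ − β)))
P_1 = 1/(1+e^{0.1302}) = 0.4675
P_2 = 1/(1+e^{-3.3200}) = 0.9651
L = (1−P_1) × P_2 = 0.5325 × 0.9651 = 0.51392

0.5139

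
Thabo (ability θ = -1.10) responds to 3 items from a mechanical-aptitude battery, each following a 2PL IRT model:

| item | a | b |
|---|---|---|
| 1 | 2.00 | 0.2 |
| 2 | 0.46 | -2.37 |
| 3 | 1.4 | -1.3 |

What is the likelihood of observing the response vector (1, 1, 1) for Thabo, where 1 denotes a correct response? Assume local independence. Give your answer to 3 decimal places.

0.025

P(θ) = 1 / (1 + exp(−a(θ − b)))
P_1 = 1/(1+e^{2.6000}) = 0.0691
P_2 = 1/(1+e^{-0.5842}) = 0.6420
P_3 = 1/(1+e^{-0.2800}) = 0.5695
L = P_1 × P_2 × P_3 = 0.0691 × 0.6420 × 0.5695 = 0.02528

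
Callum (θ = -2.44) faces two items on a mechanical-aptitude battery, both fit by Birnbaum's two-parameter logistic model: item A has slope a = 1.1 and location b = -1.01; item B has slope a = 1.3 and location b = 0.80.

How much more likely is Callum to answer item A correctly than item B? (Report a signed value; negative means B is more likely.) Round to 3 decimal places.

0.157

P(θ) = 1 / (1 + exp(−a(θ − b)))
P_A = 0.1718
P_B = 0.0146
P_A − P_B = 0.1572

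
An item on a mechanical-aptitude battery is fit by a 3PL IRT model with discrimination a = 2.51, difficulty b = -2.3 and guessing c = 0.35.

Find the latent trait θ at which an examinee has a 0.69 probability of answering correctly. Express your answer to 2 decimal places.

-2.26

P(θ) = c + (1 − c) · 1 / (1 + exp(−a(θ − b)))
Remove guessing floor: (0.69 − 0.35)/(1 − 0.35) = 0.5231
logit = ln(0.5231/0.4769) = 0.0924
θ = b + logit/(a) = -2.3 + 0.0924/2.5100 = -2.2632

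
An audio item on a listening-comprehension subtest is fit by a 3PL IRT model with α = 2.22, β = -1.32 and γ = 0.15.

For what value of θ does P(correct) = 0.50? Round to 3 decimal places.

P(θ) = γ + (1 − γ) · 1 / (1 + exp(−α(θ − β)))
Remove guessing floor: (0.50 − 0.15)/(1 − 0.15) = 0.4118
logit = ln(0.4118/0.5882) = -0.3567
θ = β + logit/(α) = -1.32 + (-0.3567)/2.2200 = -1.4807

-1.481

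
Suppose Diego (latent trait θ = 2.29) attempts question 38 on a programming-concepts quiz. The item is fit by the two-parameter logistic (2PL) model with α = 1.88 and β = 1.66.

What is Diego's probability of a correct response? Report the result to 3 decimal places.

0.766

P(θ) = 1 / (1 + exp(−α(θ − β)))
Exponent: 1.88 × (2.29 − 1.66) = 1.1844
1/(1 + e^{-1.1844}) = 0.7657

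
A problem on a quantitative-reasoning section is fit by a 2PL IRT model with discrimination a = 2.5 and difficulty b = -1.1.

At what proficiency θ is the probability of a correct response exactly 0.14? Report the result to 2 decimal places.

P(θ) = 1 / (1 + exp(−a(θ − b)))
logit = ln(0.1400/0.8600) = -1.8153
θ = b + logit/(a) = -1.1 + (-1.8153)/2.5000 = -1.8261

-1.83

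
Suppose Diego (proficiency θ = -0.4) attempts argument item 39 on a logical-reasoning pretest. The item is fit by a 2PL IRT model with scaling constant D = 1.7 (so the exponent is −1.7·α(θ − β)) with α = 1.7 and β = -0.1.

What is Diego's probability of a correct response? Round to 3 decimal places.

P(θ) = 1 / (1 + exp(−D·α(θ − β)))
Exponent: 1.7 × 1.7 × (-0.4 − (-0.1)) = -0.8670
1/(1 + e^{0.8670}) = 0.2959
P = 0.2959

0.296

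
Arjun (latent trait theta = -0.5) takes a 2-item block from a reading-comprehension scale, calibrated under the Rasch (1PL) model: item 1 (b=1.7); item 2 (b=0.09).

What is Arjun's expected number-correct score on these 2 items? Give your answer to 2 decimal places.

0.46

P(theta) = 1 / (1 + exp(−(theta − b)))
P_1 = 1/(1+e^{2.2000}) = 0.0998
P_2 = 1/(1+e^{0.5900}) = 0.3566
E[score] = 0.0998 + 0.3566 = 0.4564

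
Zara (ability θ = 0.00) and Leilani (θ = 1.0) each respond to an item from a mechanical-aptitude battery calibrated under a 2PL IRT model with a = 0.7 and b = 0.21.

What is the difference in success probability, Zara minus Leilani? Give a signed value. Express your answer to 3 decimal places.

-0.172

P(θ) = 1 / (1 + exp(−a(θ − b)))
P(Zara) = 0.4633  [exponent -0.1470]
P(Leilani) = 0.6348  [exponent 0.5530]
Difference = 0.4633 − 0.6348 = -0.1715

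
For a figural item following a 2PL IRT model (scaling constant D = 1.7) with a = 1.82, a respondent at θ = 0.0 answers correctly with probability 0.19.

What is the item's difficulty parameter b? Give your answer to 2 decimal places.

P(θ) = 1 / (1 + exp(−D·a(θ − b)))
logit(0.19) = ln(0.19/0.81) = -1.4500
b = θ − logit/(1.7·a) = 0.0 − (-1.4500)/3.0940 = 0.4687

0.47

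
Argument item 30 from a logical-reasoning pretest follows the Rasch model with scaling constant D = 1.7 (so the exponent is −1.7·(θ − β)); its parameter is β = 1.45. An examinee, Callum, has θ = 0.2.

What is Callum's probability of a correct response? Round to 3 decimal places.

0.107

P(θ) = 1 / (1 + exp(−D·(θ − β)))
Exponent: 1.7 × (0.2 − 1.45) = -2.1250
1/(1 + e^{2.1250}) = 0.1067
P = 0.1067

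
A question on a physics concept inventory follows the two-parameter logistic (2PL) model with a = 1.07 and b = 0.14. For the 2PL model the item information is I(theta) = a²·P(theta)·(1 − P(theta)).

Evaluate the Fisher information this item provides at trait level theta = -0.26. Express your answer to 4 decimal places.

0.2735

P = 1/(1+e^{0.4280}) = 0.3946
P(1−P) = 0.3946 × 0.6054 = 0.2389
I = a² × P(1−P) = 1.07² × 0.2389 = 0.27351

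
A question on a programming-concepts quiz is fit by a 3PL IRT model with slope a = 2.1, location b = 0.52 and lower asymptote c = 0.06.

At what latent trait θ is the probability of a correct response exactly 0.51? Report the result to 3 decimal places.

P(θ) = c + (1 − c) · 1 / (1 + exp(−a(θ − b)))
Remove guessing floor: (0.51 − 0.06)/(1 − 0.06) = 0.4787
logit = ln(0.4787/0.5213) = -0.0852
θ = b + logit/(a) = 0.52 + (-0.0852)/2.1000 = 0.4794

0.479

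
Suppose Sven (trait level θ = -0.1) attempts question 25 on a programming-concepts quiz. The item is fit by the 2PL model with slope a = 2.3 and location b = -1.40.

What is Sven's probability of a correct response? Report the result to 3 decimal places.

P(θ) = 1 / (1 + exp(−a(θ − b)))
Exponent: 2.3 × (-0.1 − (-1.40)) = 2.9900
1/(1 + e^{-2.9900}) = 0.9521

0.952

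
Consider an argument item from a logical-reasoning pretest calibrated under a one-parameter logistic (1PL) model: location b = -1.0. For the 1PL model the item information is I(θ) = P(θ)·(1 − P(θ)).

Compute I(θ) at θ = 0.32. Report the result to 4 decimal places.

P = 1/(1+e^{-1.3200}) = 0.7892
P(1−P) = 0.7892 × 0.2108 = 0.1664
I = P(1−P) = 0.16637

0.1664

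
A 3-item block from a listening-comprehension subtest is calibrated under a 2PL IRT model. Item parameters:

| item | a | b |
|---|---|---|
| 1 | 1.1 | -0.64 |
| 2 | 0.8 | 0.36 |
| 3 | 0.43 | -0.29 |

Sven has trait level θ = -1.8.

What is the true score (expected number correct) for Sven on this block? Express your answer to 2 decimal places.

P(θ) = 1 / (1 + exp(−a(θ − b)))
P_1 = 1/(1+e^{1.2760}) = 0.2182
P_2 = 1/(1+e^{1.7280}) = 0.1508
P_3 = 1/(1+e^{0.6493}) = 0.3431
E[score] = 0.2182 + 0.1508 + 0.3431 = 0.7122

0.71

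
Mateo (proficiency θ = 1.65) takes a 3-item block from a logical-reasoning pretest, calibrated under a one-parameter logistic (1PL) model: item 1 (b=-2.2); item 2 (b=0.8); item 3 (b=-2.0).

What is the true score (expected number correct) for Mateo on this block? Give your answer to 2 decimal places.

2.65

P(θ) = 1 / (1 + exp(−(θ − b)))
P_1 = 1/(1+e^{-3.8500}) = 0.9792
P_2 = 1/(1+e^{-0.8500}) = 0.7006
P_3 = 1/(1+e^{-3.6500}) = 0.9747
E[score] = 0.9792 + 0.7006 + 0.9747 = 2.6544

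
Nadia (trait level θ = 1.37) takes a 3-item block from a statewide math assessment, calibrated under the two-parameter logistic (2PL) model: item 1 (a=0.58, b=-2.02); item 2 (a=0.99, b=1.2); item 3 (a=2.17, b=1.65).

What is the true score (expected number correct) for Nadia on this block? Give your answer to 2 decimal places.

P(θ) = 1 / (1 + exp(−a(θ − b)))
P_1 = 1/(1+e^{-1.9662}) = 0.8772
P_2 = 1/(1+e^{-0.1683}) = 0.5420
P_3 = 1/(1+e^{0.6076}) = 0.3526
E[score] = 0.8772 + 0.5420 + 0.3526 = 1.7718

1.77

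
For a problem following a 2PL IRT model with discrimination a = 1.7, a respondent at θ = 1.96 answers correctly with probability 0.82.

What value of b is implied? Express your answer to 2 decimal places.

P(θ) = 1 / (1 + exp(−a(θ − b)))
logit(0.82) = ln(0.82/0.18) = 1.5163
b = θ − logit/(a) = 1.96 − 1.5163/1.7000 = 1.0680

1.07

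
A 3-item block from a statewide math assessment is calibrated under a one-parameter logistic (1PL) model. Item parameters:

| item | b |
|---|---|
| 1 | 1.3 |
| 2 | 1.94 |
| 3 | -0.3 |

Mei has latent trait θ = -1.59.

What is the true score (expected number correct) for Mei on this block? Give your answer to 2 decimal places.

0.30

P(θ) = 1 / (1 + exp(−(θ − b)))
P_1 = 1/(1+e^{2.8900}) = 0.0527
P_2 = 1/(1+e^{3.5300}) = 0.0285
P_3 = 1/(1+e^{1.2900}) = 0.2159
E[score] = 0.0527 + 0.0285 + 0.2159 = 0.2970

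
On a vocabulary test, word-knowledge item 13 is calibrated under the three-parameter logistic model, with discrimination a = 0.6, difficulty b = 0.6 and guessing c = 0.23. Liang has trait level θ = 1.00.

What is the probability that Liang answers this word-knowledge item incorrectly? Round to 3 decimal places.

0.339

P(θ) = c + (1 − c) · 1 / (1 + exp(−a(θ − b)))
Exponent: 0.6 × (1.00 − 0.6) = 0.2400
1/(1 + e^{-0.2400}) = 0.5597
P = 0.23 + 0.77 × 0.5597 = 0.6610
P(incorrect) = 1 − 0.6610 = 0.3390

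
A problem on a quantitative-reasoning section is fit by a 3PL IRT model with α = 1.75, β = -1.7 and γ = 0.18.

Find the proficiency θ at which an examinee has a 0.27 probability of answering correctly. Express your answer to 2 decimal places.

P(θ) = γ + (1 − γ) · 1 / (1 + exp(−α(θ − β)))
Remove guessing floor: (0.27 − 0.18)/(1 − 0.18) = 0.1098
logit = ln(0.1098/0.8902) = -2.0932
θ = β + logit/(α) = -1.7 + (-2.0932)/1.7500 = -2.8961

-2.90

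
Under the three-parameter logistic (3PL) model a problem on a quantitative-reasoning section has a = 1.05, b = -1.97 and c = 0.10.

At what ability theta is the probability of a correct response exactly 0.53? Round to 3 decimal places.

-2.055

P(theta) = c + (1 − c) · 1 / (1 + exp(−a(theta − b)))
Remove guessing floor: (0.53 − 0.10)/(1 − 0.10) = 0.4778
logit = ln(0.4778/0.5222) = -0.0889
theta = b + logit/(a) = -1.97 + (-0.0889)/1.0500 = -2.0547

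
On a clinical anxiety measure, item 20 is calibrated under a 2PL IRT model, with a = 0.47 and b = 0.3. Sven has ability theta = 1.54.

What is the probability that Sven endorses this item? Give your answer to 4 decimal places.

P(theta) = 1 / (1 + exp(−a(theta − b)))
Exponent: 0.47 × (1.54 − 0.3) = 0.5828
1/(1 + e^{-0.5828}) = 0.6417

0.6417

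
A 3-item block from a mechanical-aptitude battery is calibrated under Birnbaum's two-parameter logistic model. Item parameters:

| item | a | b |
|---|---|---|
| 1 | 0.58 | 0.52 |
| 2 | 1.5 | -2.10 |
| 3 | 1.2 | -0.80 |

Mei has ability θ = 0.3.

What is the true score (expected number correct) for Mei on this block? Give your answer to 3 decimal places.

P(θ) = 1 / (1 + exp(−a(θ − b)))
P_1 = 1/(1+e^{0.1276}) = 0.4681
P_2 = 1/(1+e^{-3.6000}) = 0.9734
P_3 = 1/(1+e^{-1.3200}) = 0.7892
E[score] = 0.4681 + 0.9734 + 0.7892 = 2.2307

2.231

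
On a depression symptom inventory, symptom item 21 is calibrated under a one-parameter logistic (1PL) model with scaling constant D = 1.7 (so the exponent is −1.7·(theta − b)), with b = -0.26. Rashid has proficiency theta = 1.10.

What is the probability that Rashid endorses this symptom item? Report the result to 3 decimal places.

P(theta) = 1 / (1 + exp(−D·(theta − b)))
Exponent: 1.7 × (1.10 − (-0.26)) = 2.3120
1/(1 + e^{-2.3120}) = 0.9099
P = 0.9099

0.910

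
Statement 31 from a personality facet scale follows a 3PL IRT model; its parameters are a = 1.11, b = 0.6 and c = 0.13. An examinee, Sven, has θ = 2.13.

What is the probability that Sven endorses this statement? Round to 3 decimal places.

P(θ) = c + (1 − c) · 1 / (1 + exp(−a(θ − b)))
Exponent: 1.11 × (2.13 − 0.6) = 1.6983
1/(1 + e^{-1.6983}) = 0.8453
P = 0.13 + 0.87 × 0.8453 = 0.8654

0.865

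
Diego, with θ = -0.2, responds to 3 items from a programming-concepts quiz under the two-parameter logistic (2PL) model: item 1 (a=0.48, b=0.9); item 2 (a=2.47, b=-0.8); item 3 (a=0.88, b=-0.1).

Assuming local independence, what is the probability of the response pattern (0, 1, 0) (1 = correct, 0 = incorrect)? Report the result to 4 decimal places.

0.2676

P(θ) = 1 / (1 + exp(−a(θ − b)))
P_1 = 1/(1+e^{0.5280}) = 0.3710
P_2 = 1/(1+e^{-1.4820}) = 0.8149
P_3 = 1/(1+e^{0.0880}) = 0.4780
L = (1−P_1) × P_2 × (1−P_3) = 0.6290 × 0.8149 × 0.5220 = 0.26755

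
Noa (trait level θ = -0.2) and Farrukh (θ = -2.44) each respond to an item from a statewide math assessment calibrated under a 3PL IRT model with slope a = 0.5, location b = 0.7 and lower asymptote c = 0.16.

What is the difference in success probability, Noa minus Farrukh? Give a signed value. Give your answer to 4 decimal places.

P(θ) = c + (1 − c) · 1 / (1 + exp(−a(θ − b)))
P(Noa) = 0.4871  [exponent -0.4500]
P(Farrukh) = 0.3047  [exponent -1.5700]
Difference = 0.4871 − 0.3047 = 0.1824

0.1824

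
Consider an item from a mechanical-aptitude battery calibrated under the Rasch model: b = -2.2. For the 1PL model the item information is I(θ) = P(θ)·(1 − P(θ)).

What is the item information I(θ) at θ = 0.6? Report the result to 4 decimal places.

P = 1/(1+e^{-2.8000}) = 0.9427
P(1−P) = 0.9427 × 0.0573 = 0.0540
I = P(1−P) = 0.05404

0.0540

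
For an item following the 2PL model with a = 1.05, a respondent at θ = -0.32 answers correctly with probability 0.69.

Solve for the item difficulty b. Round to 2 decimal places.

P(θ) = 1 / (1 + exp(−a(θ − b)))
logit(0.69) = ln(0.69/0.31) = 0.8001
b = θ − logit/(a) = -0.32 − 0.8001/1.0500 = -1.0820

-1.08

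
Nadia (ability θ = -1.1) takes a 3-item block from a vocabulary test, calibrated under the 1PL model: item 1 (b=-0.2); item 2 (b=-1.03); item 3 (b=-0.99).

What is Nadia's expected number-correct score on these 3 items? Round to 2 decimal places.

P(θ) = 1 / (1 + exp(−(θ − b)))
P_1 = 1/(1+e^{0.9000}) = 0.2891
P_2 = 1/(1+e^{0.0700}) = 0.4825
P_3 = 1/(1+e^{0.1100}) = 0.4725
E[score] = 0.2891 + 0.4825 + 0.4725 = 1.2441

1.24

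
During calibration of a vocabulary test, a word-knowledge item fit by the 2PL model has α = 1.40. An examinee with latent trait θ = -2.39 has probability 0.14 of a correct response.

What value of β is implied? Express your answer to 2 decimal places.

P(θ) = 1 / (1 + exp(−α(θ − β)))
logit(0.14) = ln(0.14/0.86) = -1.8153
β = θ − logit/(α) = -2.39 − (-1.8153)/1.4000 = -1.0934

-1.09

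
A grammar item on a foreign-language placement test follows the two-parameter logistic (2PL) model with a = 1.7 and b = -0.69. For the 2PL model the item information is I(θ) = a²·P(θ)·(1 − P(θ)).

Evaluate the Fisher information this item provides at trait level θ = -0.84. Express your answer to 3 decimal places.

P = 1/(1+e^{0.2550}) = 0.4366
P(1−P) = 0.4366 × 0.5634 = 0.2460
I = a² × P(1−P) = 1.7² × 0.2460 = 0.71088

0.711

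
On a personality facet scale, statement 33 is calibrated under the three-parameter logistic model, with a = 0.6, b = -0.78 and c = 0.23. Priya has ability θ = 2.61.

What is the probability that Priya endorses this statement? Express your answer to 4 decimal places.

P(θ) = c + (1 − c) · 1 / (1 + exp(−a(θ − b)))
Exponent: 0.6 × (2.61 − (-0.78)) = 2.0340
1/(1 + e^{-2.0340}) = 0.8843
P = 0.23 + 0.77 × 0.8843 = 0.9109

0.9109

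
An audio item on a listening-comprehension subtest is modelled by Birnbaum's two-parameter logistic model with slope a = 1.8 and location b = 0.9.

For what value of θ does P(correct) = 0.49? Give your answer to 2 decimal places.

0.88

P(θ) = 1 / (1 + exp(−a(θ − b)))
logit = ln(0.4900/0.5100) = -0.0400
θ = b + logit/(a) = 0.9 + (-0.0400)/1.8000 = 0.8778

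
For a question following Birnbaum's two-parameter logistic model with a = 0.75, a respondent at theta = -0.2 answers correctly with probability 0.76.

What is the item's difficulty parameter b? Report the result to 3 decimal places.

-1.737

P(theta) = 1 / (1 + exp(−a(theta − b)))
logit(0.76) = ln(0.76/0.24) = 1.1527
b = theta − logit/(a) = -0.2 − 1.1527/0.7500 = -1.7369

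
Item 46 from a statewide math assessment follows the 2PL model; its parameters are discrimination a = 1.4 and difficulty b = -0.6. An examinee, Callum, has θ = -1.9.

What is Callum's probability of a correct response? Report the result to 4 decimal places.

0.1394

P(θ) = 1 / (1 + exp(−a(θ − b)))
Exponent: 1.4 × (-1.9 − (-0.6)) = -1.8200
1/(1 + e^{1.8200}) = 0.1394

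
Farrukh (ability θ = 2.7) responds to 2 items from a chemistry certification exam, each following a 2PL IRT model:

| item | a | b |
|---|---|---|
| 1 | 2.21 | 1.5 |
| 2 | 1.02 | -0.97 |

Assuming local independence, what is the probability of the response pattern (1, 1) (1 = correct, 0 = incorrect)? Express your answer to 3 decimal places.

0.913

P(θ) = 1 / (1 + exp(−a(θ − b)))
P_1 = 1/(1+e^{-2.6520}) = 0.9341
P_2 = 1/(1+e^{-3.7434}) = 0.9769
L = P_1 × P_2 = 0.9341 × 0.9769 = 0.91253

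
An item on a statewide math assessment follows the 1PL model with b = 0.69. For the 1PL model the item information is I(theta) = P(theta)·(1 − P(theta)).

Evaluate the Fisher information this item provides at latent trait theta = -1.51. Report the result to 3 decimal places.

P = 1/(1+e^{2.2000}) = 0.0998
P(1−P) = 0.0998 × 0.9002 = 0.0898
I = P(1−P) = 0.08980

0.090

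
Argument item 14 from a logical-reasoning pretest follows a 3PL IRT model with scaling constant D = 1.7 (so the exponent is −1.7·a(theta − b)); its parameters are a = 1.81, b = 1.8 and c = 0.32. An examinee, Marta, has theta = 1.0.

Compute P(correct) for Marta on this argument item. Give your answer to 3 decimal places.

0.373

P(theta) = c + (1 − c) · 1 / (1 + exp(−D·a(theta − b)))
Exponent: 1.7 × 1.81 × (1.0 − 1.8) = -2.4616
1/(1 + e^{2.4616}) = 0.0786
P = 0.32 + 0.68 × 0.0786 = 0.3734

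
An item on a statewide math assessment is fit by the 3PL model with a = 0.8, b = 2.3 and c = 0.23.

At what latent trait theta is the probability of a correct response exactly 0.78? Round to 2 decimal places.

P(theta) = c + (1 − c) · 1 / (1 + exp(−a(theta − b)))
Remove guessing floor: (0.78 − 0.23)/(1 − 0.23) = 0.7143
logit = ln(0.7143/0.2857) = 0.9163
theta = b + logit/(a) = 2.3 + 0.9163/0.8000 = 3.4454

3.45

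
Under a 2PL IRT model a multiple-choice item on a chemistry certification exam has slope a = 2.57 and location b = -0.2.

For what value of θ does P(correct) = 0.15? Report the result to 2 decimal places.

-0.87

P(θ) = 1 / (1 + exp(−a(θ − b)))
logit = ln(0.1500/0.8500) = -1.7346
θ = b + logit/(a) = -0.2 + (-1.7346)/2.5700 = -0.8749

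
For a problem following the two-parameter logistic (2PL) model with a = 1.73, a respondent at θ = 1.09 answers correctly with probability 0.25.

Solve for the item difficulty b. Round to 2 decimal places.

1.73

P(θ) = 1 / (1 + exp(−a(θ − b)))
logit(0.25) = ln(0.25/0.75) = -1.0986
b = θ − logit/(a) = 1.09 − (-1.0986)/1.7300 = 1.7250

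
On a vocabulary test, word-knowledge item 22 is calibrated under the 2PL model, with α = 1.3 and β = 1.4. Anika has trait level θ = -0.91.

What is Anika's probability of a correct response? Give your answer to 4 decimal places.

0.0473

P(θ) = 1 / (1 + exp(−α(θ − β)))
Exponent: 1.3 × (-0.91 − 1.4) = -3.0030
1/(1 + e^{3.0030}) = 0.0473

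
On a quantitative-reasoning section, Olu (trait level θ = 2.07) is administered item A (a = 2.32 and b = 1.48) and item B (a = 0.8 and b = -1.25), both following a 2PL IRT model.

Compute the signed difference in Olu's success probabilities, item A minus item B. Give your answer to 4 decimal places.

P(θ) = 1 / (1 + exp(−a(θ − b)))
P_A = 0.7972
P_B = 0.9344
P_A − P_B = -0.1372

-0.1372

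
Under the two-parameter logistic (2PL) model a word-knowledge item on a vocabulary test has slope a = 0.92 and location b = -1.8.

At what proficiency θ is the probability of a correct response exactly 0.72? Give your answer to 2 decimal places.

P(θ) = 1 / (1 + exp(−a(θ − b)))
logit = ln(0.7200/0.2800) = 0.9445
θ = b + logit/(a) = -1.8 + 0.9445/0.9200 = -0.7734

-0.77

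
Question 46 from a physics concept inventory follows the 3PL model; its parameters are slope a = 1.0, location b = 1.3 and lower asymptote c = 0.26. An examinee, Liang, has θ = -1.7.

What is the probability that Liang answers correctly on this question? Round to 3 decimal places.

0.295

P(θ) = c + (1 − c) · 1 / (1 + exp(−a(θ − b)))
Exponent: 1.0 × (-1.7 − 1.3) = -3.0000
1/(1 + e^{3.0000}) = 0.0474
P = 0.26 + 0.74 × 0.0474 = 0.2951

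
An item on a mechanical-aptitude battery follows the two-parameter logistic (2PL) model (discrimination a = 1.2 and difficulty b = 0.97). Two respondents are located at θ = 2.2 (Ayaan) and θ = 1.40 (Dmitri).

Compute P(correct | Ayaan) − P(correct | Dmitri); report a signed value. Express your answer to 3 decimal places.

P(θ) = 1 / (1 + exp(−a(θ − b)))
P(Ayaan) = 0.8140  [exponent 1.4760]
P(Dmitri) = 0.6262  [exponent 0.5160]
Difference = 0.8140 − 0.6262 = 0.1878

0.188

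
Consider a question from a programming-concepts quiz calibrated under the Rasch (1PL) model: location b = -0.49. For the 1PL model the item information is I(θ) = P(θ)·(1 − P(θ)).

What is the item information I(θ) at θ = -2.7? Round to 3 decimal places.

0.089

P = 1/(1+e^{2.2100}) = 0.0989
P(1−P) = 0.0989 × 0.9011 = 0.0891
I = P(1−P) = 0.08908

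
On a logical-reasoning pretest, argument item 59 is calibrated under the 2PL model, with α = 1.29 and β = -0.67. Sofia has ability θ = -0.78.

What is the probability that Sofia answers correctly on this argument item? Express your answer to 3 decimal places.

P(θ) = 1 / (1 + exp(−α(θ − β)))
Exponent: 1.29 × (-0.78 − (-0.67)) = -0.1419
1/(1 + e^{0.1419}) = 0.4646

0.465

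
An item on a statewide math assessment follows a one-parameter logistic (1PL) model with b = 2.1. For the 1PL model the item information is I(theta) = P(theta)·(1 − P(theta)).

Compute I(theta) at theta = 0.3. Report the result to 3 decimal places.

P = 1/(1+e^{1.8000}) = 0.1419
P(1−P) = 0.1419 × 0.8581 = 0.1217
I = P(1−P) = 0.12173

0.122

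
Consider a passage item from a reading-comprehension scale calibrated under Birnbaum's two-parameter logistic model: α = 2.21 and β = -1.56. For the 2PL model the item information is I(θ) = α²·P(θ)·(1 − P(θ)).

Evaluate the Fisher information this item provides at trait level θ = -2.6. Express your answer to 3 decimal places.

P = 1/(1+e^{2.2984}) = 0.0913
P(1−P) = 0.0913 × 0.9087 = 0.0829
I = α² × P(1−P) = 2.21² × 0.0829 = 0.40503

0.405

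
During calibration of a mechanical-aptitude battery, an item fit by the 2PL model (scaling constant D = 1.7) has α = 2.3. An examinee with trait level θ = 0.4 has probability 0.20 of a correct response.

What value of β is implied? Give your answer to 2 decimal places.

P(θ) = 1 / (1 + exp(−D·α(θ − β)))
logit(0.20) = ln(0.20/0.80) = -1.3863
β = θ − logit/(1.7·α) = 0.4 − (-1.3863)/3.9100 = 0.7546

0.75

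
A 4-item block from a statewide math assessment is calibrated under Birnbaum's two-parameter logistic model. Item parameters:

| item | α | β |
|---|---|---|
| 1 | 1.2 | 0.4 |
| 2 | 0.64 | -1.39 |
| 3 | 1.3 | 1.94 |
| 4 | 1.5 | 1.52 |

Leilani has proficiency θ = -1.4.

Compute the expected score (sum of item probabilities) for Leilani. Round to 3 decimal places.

0.627

P(θ) = 1 / (1 + exp(−α(θ − β)))
P_1 = 1/(1+e^{2.1600}) = 0.1034
P_2 = 1/(1+e^{0.0064}) = 0.4984
P_3 = 1/(1+e^{4.3420}) = 0.0128
P_4 = 1/(1+e^{4.3800}) = 0.0124
E[score] = 0.1034 + 0.4984 + 0.0128 + 0.0124 = 0.6270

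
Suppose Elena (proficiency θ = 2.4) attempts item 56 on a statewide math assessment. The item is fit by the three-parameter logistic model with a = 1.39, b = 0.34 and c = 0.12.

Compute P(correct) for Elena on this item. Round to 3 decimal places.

P(θ) = c + (1 − c) · 1 / (1 + exp(−a(θ − b)))
Exponent: 1.39 × (2.4 − 0.34) = 2.8634
1/(1 + e^{-2.8634}) = 0.9460
P = 0.12 + 0.88 × 0.9460 = 0.9525

0.952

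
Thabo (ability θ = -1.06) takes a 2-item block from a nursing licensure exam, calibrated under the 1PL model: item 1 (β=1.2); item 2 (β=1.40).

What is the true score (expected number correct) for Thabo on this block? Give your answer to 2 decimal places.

0.17

P(θ) = 1 / (1 + exp(−(θ − β)))
P_1 = 1/(1+e^{2.2600}) = 0.0945
P_2 = 1/(1+e^{2.4600}) = 0.0787
E[score] = 0.0945 + 0.0787 = 0.1732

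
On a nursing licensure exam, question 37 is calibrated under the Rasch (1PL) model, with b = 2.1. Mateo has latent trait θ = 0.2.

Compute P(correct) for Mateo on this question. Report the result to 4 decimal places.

P(θ) = 1 / (1 + exp(−(θ − b)))
Exponent: (0.2 − 2.1) = -1.9000
1/(1 + e^{1.9000}) = 0.1301
P = 0.1301

0.1301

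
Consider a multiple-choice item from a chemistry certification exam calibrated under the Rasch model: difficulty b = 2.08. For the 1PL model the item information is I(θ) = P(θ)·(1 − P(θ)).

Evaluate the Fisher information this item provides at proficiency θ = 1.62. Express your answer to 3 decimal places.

0.237

P = 1/(1+e^{0.4600}) = 0.3870
P(1−P) = 0.3870 × 0.6130 = 0.2372
I = P(1−P) = 0.23723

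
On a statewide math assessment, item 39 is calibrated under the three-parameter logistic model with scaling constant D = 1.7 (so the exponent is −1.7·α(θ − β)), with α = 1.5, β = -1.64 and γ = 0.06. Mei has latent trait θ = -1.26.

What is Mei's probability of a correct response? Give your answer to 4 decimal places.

P(θ) = γ + (1 − γ) · 1 / (1 + exp(−D·α(θ − β)))
Exponent: 1.7 × 1.5 × (-1.26 − (-1.64)) = 0.9690
1/(1 + e^{-0.9690}) = 0.7249
P = 0.06 + 0.94 × 0.7249 = 0.7414

0.7414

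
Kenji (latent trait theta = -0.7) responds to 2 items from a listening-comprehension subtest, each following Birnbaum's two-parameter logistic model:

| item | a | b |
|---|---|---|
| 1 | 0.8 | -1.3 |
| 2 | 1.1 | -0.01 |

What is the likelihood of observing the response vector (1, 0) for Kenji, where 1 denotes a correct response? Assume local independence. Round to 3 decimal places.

P(theta) = 1 / (1 + exp(−a(theta − b)))
P_1 = 1/(1+e^{-0.4800}) = 0.6177
P_2 = 1/(1+e^{0.7590}) = 0.3189
L = P_1 × (1−P_2) = 0.6177 × 0.6811 = 0.42077

0.421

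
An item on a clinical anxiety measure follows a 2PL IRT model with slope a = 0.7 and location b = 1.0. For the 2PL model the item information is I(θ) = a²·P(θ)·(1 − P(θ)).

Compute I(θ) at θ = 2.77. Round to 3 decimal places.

0.085

P = 1/(1+e^{-1.2390}) = 0.7754
P(1−P) = 0.7754 × 0.2246 = 0.1742
I = a² × P(1−P) = 0.7² × 0.1742 = 0.08534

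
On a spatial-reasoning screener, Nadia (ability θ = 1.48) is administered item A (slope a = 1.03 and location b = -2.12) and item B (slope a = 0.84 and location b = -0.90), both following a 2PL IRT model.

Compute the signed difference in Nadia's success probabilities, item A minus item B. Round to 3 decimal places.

P(θ) = 1 / (1 + exp(−a(θ − b)))
P_A = 0.9761
P_B = 0.8807
P_A − P_B = 0.0953

0.095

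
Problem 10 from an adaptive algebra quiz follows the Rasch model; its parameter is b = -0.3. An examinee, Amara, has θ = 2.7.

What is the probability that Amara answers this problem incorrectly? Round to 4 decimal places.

P(θ) = 1 / (1 + exp(−(θ − b)))
Exponent: (2.7 − (-0.3)) = 3.0000
1/(1 + e^{-3.0000}) = 0.9526
P = 0.9526
P(incorrect) = 1 − 0.9526 = 0.0474

0.0474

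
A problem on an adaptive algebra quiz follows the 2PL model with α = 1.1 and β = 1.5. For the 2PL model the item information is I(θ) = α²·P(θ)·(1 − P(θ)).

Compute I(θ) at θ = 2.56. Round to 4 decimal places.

0.2192

P = 1/(1+e^{-1.1660}) = 0.7624
P(1−P) = 0.7624 × 0.2376 = 0.1811
I = α² × P(1−P) = 1.1² × 0.1811 = 0.21917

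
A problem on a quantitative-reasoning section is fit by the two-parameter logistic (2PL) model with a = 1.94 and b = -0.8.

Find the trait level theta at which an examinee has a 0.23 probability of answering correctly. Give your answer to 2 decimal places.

P(theta) = 1 / (1 + exp(−a(theta − b)))
logit = ln(0.2300/0.7700) = -1.2083
theta = b + logit/(a) = -0.8 + (-1.2083)/1.9400 = -1.4228

-1.42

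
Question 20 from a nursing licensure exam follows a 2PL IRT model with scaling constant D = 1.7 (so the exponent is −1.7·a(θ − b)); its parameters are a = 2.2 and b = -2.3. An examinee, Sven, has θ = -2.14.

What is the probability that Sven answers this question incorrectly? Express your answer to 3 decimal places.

0.355

P(θ) = 1 / (1 + exp(−D·a(θ − b)))
Exponent: 1.7 × 2.2 × (-2.14 − (-2.3)) = 0.5984
1/(1 + e^{-0.5984}) = 0.6453
P = 0.6453
P(incorrect) = 1 − 0.6453 = 0.3547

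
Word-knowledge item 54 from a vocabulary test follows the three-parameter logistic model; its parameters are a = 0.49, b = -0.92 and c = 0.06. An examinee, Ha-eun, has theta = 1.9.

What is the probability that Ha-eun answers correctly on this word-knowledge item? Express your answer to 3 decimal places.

0.811

P(theta) = c + (1 − c) · 1 / (1 + exp(−a(theta − b)))
Exponent: 0.49 × (1.9 − (-0.92)) = 1.3818
1/(1 + e^{-1.3818}) = 0.7993
P = 0.06 + 0.94 × 0.7993 = 0.8113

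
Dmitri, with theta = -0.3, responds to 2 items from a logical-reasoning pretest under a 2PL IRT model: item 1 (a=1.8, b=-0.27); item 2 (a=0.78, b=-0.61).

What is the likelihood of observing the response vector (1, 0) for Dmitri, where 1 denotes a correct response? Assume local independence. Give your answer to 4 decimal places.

0.2140

P(theta) = 1 / (1 + exp(−a(theta − b)))
P_1 = 1/(1+e^{0.0540}) = 0.4865
P_2 = 1/(1+e^{-0.2418}) = 0.5602
L = P_1 × (1−P_2) = 0.4865 × 0.4398 = 0.21398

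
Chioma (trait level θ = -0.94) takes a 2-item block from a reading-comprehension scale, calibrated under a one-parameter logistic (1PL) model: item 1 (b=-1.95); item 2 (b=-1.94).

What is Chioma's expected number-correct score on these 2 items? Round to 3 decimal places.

1.464

P(θ) = 1 / (1 + exp(−(θ − b)))
P_1 = 1/(1+e^{-1.0100}) = 0.7330
P_2 = 1/(1+e^{-1.0000}) = 0.7311
E[score] = 0.7330 + 0.7311 = 1.4641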